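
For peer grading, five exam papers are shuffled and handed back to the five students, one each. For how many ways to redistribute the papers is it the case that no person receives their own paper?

By inclusion-exclusion, !5 = Σ (-1)^k · 5!/k! for k=0..5
= 5! - 5!/1! + 5!/2! - 5!/3! + 5!/4! - 5!/5!
= 120 - 120 + 60 - 20 + 5 - 1
= 44

44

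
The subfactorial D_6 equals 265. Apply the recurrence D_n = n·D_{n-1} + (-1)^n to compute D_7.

1854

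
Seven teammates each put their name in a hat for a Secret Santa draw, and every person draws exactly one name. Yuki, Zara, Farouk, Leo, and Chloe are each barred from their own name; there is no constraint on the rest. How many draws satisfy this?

2428

Inclusion-exclusion on the 5 forbidden self-matches:
Σ_{j=0}^{5} (-1)^j C(5,j)(7-j)!
= C(5,0)·7! - C(5,1)·6! + C(5,2)·5! - C(5,3)·4! + C(5,4)·3! - C(5,5)·2!
= 5040 - 3600 + 1200 - 240 + 30 - 2
= 2428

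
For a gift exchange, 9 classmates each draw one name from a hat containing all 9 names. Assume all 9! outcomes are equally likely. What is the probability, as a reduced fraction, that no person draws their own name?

16687/45360

Favorable outcomes: !9 = 133496.
Total outcomes: 9! = 362880.
Probability = 133496/362880 = 16687/45360.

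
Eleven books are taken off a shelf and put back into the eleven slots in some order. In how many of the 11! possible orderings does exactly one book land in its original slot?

Choose which one of the 11 is fixed: C(11,1) = 11.
The other 10 form a derangement: !10 = 1334961.
Total: 11 × 1334961 = 14684571.

14684571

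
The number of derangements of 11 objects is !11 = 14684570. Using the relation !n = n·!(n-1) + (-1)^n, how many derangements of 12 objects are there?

!12 = 12·14684570 + 1 = 176214841.

176214841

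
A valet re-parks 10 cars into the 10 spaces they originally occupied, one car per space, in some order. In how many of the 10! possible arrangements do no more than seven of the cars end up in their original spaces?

3628754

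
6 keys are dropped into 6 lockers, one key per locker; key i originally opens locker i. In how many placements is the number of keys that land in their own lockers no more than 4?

719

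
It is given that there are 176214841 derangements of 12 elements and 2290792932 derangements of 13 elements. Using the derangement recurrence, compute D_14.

D_14 = (14-1)·(D_13 + D_12) = 13·(2290792932 + 176214841) = 13·2467007773 = 32071101049.

32071101049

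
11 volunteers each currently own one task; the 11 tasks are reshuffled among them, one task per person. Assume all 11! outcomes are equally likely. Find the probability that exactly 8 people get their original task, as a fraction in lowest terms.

Favorable outcomes: C(11,8)·!3 = 165·2 = 330.
Total outcomes: 11! = 39916800.
Probability = 330/39916800 = 1/120960.

1/120960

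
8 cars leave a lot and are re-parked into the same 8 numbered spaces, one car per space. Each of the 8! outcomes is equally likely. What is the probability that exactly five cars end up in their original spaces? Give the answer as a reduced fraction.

Favorable outcomes: C(8,5)·!3 = 56·2 = 112.
Total outcomes: 8! = 40320.
Probability = 112/40320 = 1/360.

1/360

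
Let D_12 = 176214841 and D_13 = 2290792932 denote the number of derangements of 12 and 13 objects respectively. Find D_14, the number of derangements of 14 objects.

D_14 = (14-1)·(D_13 + D_12) = 13·(2290792932 + 176214841) = 13·2467007773 = 32071101049.

32071101049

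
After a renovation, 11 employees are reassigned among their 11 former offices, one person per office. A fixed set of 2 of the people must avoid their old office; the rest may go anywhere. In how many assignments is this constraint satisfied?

33022080

Let A_j be the event that the j-th constrained one is fixed. By inclusion-exclusion over the 2 events:
Σ_{j=0}^{2} (-1)^j C(2,j)(11-j)!
= C(2,0)·11! - C(2,1)·10! + C(2,2)·9!
= 39916800 - 7257600 + 362880
= 33022080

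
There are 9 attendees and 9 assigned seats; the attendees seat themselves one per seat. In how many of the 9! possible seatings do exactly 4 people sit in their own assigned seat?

5544

Pick the 4 fixed positions: C(9,4) = 126 ways.
The other 5 form a derangement: !5 = 44.
Total: 126 × 44 = 5544.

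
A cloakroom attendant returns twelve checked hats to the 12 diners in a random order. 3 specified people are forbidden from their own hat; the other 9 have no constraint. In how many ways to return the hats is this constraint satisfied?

369774720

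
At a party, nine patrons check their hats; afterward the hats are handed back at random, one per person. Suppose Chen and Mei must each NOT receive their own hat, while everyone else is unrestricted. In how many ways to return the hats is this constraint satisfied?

Let A_j be the event that the j-th constrained one is fixed. By inclusion-exclusion over the 2 events:
Σ_{j=0}^{2} (-1)^j C(2,j)(9-j)!
= C(2,0)·9! - C(2,1)·8! + C(2,2)·7!
= 362880 - 80640 + 5040
= 287280

287280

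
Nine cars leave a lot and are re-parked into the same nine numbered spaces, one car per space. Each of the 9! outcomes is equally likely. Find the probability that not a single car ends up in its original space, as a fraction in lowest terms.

16687/45360

Favorable outcomes: !9 = 133496.
Total outcomes: 9! = 362880.
Probability = 133496/362880 = 16687/45360.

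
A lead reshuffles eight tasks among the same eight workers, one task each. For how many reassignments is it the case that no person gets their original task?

14833

The subfactorial !8 = [8!/e] (nearest integer).
8! = 40320, and 40320/e ≈ 14832.90, so !8 = 14833.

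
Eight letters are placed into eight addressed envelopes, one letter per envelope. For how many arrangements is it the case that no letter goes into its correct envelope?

Recurrence: !8 = 7·(!7 + !6).
!8 = 7·(1854 + 265) = 7·2119 = 14833

14833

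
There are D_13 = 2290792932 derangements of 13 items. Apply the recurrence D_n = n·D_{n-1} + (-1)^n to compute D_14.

D_14 = 14·2290792932 + 1 = 32071101049.

32071101049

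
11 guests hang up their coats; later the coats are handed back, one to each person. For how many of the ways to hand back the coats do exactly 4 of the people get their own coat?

Choose which 4 of the 11 are fixed: C(11,4) = 330.
The other 7 form a derangement: !7 = 1854.
Total: 330 × 1854 = 611820.

611820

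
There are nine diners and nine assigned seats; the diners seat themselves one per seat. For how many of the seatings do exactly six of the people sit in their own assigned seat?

Pick the 6 fixed positions: C(9,6) = 84 ways.
The remaining 3 must be deranged: !3 = 2.
Total: 84 × 2 = 168.

168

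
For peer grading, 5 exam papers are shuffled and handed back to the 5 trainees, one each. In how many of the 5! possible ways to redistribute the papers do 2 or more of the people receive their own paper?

Sum C(5,i)·!(5-i) for i = 2..5:
  i=2: C(5,2)·!3 = 10·2 = 20
  i=3: C(5,3)·!2 = 10·1 = 10
  i=4: C(5,4)·!1 = 5·0 = 0
  i=5: C(5,5)·!0 = 1·1 = 1
Total = 31.

31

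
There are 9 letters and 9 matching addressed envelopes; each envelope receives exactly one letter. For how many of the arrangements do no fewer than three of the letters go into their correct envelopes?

Sum C(9,i)·!(9-i) for i = 3..9:
  i=3: C(9,3)·!6 = 84·265 = 22260
  i=4: C(9,4)·!5 = 126·44 = 5544
  i=5: C(9,5)·!4 = 126·9 = 1134
  i=6: C(9,6)·!3 = 84·2 = 168
  i=7: C(9,7)·!2 = 36·1 = 36
  i=8: C(9,8)·!1 = 9·0 = 0
  i=9: C(9,9)·!0 = 1·1 = 1
Total = 29143.

29143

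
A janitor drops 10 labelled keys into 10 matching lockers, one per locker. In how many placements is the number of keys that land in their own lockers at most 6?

Sum C(10,i)·!(10-i) for i = 0..6:
  i=0: C(10,0)·!10 = 1·1334961 = 1334961
  i=1: C(10,1)·!9 = 10·133496 = 1334960
  i=2: C(10,2)·!8 = 45·14833 = 667485
  i=3: C(10,3)·!7 = 120·1854 = 222480
  i=4: C(10,4)·!6 = 210·265 = 55650
  i=5: C(10,5)·!5 = 252·44 = 11088
  i=6: C(10,6)·!4 = 210·9 = 1890
Total = 3628514.

3628514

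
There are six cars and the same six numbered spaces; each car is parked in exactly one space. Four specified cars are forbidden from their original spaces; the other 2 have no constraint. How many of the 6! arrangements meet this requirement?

362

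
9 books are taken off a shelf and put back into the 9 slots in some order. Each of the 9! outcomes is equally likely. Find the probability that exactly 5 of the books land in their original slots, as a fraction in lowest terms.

1/320

Favorable outcomes: C(9,5)·!4 = 126·9 = 1134.
Total outcomes: 9! = 362880.
Probability = 1134/362880 = 1/320.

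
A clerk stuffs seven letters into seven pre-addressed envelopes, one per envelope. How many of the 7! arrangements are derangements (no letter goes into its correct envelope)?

1854

The number of derangements of 7 is !7 = Σ_{k=0}^{7} (-1)^k·7!/k!
= 7! - 7!/1! + 7!/2! - 7!/3! + 7!/4! - 7!/5! + 7!/6! - 7!/7!
= 5040 - 5040 + 2520 - 840 + 210 - 42 + 7 - 1
= 1854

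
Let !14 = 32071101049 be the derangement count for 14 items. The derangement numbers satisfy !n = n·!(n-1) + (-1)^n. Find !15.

481066515734

!15 = 15·32071101049 - 1 = 481066515734.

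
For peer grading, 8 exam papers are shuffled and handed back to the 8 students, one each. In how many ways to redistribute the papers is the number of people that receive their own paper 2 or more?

10655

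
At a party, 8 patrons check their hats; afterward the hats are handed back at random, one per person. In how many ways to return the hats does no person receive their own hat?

14833

!8 is the nearest integer to 8!/e.
8! = 40320, and 40320/e ≈ 14832.90, so !8 = 14833.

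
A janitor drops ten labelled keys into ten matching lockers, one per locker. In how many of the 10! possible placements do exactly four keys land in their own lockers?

55650

Choose which 4 of the 10 are fixed: C(10,4) = 210.
The remaining 6 must be deranged: !6 = 265.
Total: 210 × 265 = 55650.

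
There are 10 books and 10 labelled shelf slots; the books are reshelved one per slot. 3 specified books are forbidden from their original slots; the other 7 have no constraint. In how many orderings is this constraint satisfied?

2656080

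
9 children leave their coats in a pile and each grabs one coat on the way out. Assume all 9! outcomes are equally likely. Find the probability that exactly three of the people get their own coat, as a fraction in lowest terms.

Favorable outcomes: C(9,3)·!6 = 84·265 = 22260.
Total outcomes: 9! = 362880.
Probability = 22260/362880 = 53/864.

53/864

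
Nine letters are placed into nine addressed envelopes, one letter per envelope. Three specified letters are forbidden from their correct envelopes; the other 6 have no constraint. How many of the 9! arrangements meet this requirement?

Inclusion-exclusion on the 3 forbidden self-matches:
Σ_{j=0}^{3} (-1)^j C(3,j)(9-j)!
= C(3,0)·9! - C(3,1)·8! + C(3,2)·7! - C(3,3)·6!
= 362880 - 120960 + 15120 - 720
= 256320

256320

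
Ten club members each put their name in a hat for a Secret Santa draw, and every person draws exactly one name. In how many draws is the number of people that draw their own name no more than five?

# with exactly i fixed is C(10,i)·!(10-i); sum over i=0..5:
  i=0: C(10,0)·!10 = 1·1334961 = 1334961
  i=1: C(10,1)·!9 = 10·133496 = 1334960
  i=2: C(10,2)·!8 = 45·14833 = 667485
  i=3: C(10,3)·!7 = 120·1854 = 222480
  i=4: C(10,4)·!6 = 210·265 = 55650
  i=5: C(10,5)·!5 = 252·44 = 11088
Total = 3626624.

3626624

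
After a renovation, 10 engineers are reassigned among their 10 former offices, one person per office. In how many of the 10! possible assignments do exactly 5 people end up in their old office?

Pick the 5 fixed positions: C(10,5) = 252 ways.
The remaining 5 must be deranged: !5 = 44.
Total: 252 × 44 = 11088.

11088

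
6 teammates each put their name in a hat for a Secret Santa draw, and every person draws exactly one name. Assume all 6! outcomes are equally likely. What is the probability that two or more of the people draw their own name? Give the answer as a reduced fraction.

191/720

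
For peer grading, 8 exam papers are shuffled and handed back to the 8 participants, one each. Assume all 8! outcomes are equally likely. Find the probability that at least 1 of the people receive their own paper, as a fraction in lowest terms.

3641/5760

Favorable outcomes: Σ_{i≥1} C(8,i)·!(8-i) = 8·1854 + 28·265 + 56·44 + 70·9 + 56·2 + 28·1 + 8·0 + 1·1 = 25487.
Total outcomes: 8! = 40320.
Probability = 25487/40320 = 3641/5760.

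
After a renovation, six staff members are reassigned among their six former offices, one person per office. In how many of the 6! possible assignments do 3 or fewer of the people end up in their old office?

704

Sum C(6,i)·!(6-i) for i = 0..3:
  i=0: C(6,0)·!6 = 1·265 = 265
  i=1: C(6,1)·!5 = 6·44 = 264
  i=2: C(6,2)·!4 = 15·9 = 135
  i=3: C(6,3)·!3 = 20·2 = 40
Total = 704.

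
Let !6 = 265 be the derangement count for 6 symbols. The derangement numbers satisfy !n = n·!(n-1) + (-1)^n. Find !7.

!7 = 7·265 - 1 = 1854.

1854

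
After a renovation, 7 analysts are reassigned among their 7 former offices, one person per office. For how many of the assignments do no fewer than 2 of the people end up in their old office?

1331

# with exactly i fixed is C(7,i)·!(7-i); sum over i=2..7:
  i=2: C(7,2)·!5 = 21·44 = 924
  i=3: C(7,3)·!4 = 35·9 = 315
  i=4: C(7,4)·!3 = 35·2 = 70
  i=5: C(7,5)·!2 = 21·1 = 21
  i=6: C(7,6)·!1 = 7·0 = 0
  i=7: C(7,7)·!0 = 1·1 = 1
Total = 1331.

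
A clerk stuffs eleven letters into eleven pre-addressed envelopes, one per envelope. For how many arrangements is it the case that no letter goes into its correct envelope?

14684570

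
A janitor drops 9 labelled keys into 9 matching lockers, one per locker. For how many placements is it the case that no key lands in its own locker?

133496

Recurrence: !9 = 9·!8 + (-1)^9.
!9 = 9·14833 - 1 = 133496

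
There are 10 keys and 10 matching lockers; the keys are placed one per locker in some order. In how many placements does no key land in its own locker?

The subfactorial !10 = [10!/e] (nearest integer).
10! = 3628800, and 3628800/e ≈ 1334960.92, so !10 = 1334961.

1334961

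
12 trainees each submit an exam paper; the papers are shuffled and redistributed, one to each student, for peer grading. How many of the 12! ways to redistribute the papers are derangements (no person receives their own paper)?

176214841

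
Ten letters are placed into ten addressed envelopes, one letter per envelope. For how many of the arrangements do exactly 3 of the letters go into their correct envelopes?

Choose which 3 of the 10 are fixed: C(10,3) = 120.
The remaining 7 must be deranged: !7 = 1854.
Total: 120 × 1854 = 222480.

222480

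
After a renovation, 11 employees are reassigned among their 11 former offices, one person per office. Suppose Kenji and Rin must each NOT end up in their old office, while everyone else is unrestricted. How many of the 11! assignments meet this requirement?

33022080

Inclusion-exclusion on the 2 forbidden self-matches:
Σ_{j=0}^{2} (-1)^j C(2,j)(11-j)!
= C(2,0)·11! - C(2,1)·10! + C(2,2)·9!
= 39916800 - 7257600 + 362880
= 33022080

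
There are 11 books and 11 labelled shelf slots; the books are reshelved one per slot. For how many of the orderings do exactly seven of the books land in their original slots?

2970

Pick the 7 fixed positions: C(11,7) = 330 ways.
The remaining 4 must be deranged: !4 = 9.
Total: 330 × 9 = 2970.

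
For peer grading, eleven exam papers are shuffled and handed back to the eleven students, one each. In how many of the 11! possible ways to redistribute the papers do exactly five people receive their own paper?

122430

Choose which 5 of the 11 are fixed: C(11,5) = 462.
The remaining 6 must be deranged: !6 = 265.
Total: 462 × 265 = 122430.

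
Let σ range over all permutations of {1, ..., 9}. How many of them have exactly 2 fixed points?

Pick the 2 fixed positions: C(9,2) = 36 ways.
The remaining 7 must be deranged: !7 = 1854.
Total: 36 × 1854 = 66744.

66744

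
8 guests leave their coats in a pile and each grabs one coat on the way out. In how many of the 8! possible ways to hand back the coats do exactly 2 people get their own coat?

Pick the 2 fixed positions: C(8,2) = 28 ways.
The remaining 6 must be deranged: !6 = 265.
Total: 28 × 265 = 7420.

7420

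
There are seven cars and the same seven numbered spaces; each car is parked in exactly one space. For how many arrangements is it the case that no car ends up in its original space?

!7 = 7! · Σ_{k=0}^{7} (-1)^k/k!
= 7! - 7!/1! + 7!/2! - 7!/3! + 7!/4! - 7!/5! + 7!/6! - 7!/7!
= 5040 - 5040 + 2520 - 840 + 210 - 42 + 7 - 1
= 1854

1854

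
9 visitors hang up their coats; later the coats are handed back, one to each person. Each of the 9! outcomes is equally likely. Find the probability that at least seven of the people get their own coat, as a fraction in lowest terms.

Favorable outcomes: Σ_{i≥7} C(9,i)·!(9-i) = 36·1 + 9·0 + 1·1 = 37.
Total outcomes: 9! = 362880.
Probability = 37/362880 = 37/362880.

37/362880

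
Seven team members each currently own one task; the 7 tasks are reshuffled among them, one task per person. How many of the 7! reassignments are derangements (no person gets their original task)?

1854

The subfactorial !7 = [7!/e] (nearest integer).
7! = 5040, and 5040/e ≈ 1854.11, so !7 = 1854.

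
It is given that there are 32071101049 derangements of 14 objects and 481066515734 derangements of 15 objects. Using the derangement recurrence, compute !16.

7697064251745

!16 = (16-1)·(!15 + !14) = 15·(481066515734 + 32071101049) = 15·513137616783 = 7697064251745.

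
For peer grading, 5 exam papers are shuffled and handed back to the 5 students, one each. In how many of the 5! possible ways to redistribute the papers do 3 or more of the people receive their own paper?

11

Sum C(5,i)·!(5-i) for i = 3..5:
  i=3: C(5,3)·!2 = 10·1 = 10
  i=4: C(5,4)·!1 = 5·0 = 0
  i=5: C(5,5)·!0 = 1·1 = 1
Total = 11.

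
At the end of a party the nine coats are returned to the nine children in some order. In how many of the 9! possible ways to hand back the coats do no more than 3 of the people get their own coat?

# with exactly i fixed is C(9,i)·!(9-i); sum over i=0..3:
  i=0: C(9,0)·!9 = 1·133496 = 133496
  i=1: C(9,1)·!8 = 9·14833 = 133497
  i=2: C(9,2)·!7 = 36·1854 = 66744
  i=3: C(9,3)·!6 = 84·265 = 22260
Total = 355997.

355997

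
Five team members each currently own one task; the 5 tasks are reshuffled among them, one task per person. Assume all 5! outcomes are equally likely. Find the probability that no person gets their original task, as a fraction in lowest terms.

Favorable outcomes: !5 = 44.
Total outcomes: 5! = 120.
Probability = 44/120 = 11/30.

11/30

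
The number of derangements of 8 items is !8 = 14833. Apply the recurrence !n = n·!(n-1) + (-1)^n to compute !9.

133496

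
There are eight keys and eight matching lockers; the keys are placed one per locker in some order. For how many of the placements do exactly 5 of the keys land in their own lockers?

112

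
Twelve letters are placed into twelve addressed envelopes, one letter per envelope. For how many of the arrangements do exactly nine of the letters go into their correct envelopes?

440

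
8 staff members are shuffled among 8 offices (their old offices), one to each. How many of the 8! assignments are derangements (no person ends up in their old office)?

14833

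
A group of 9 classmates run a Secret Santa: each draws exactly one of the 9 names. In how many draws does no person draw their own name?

133496

!9 = 9! · Σ_{k=0}^{9} (-1)^k/k!
= 9! - 9!/1! + 9!/2! - 9!/3! + 9!/4! - 9!/5! + 9!/6! - 9!/7! + 9!/8! - 9!/9!
= 362880 - 362880 + 181440 - 60480 + 15120 - 3024 + 504 - 72 + 9 - 1
= 133496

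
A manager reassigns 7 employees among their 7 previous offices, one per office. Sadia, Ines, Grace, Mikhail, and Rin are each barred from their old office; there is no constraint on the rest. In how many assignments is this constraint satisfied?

2428

Inclusion-exclusion on the 5 forbidden self-matches:
Σ_{j=0}^{5} (-1)^j C(5,j)(7-j)!
= C(5,0)·7! - C(5,1)·6! + C(5,2)·5! - C(5,3)·4! + C(5,4)·3! - C(5,5)·2!
= 5040 - 3600 + 1200 - 240 + 30 - 2
= 2428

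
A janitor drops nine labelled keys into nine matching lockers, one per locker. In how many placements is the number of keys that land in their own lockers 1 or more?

229384

Sum C(9,i)·!(9-i) for i = 1..9:
  i=1: C(9,1)·!8 = 9·14833 = 133497
  i=2: C(9,2)·!7 = 36·1854 = 66744
  i=3: C(9,3)·!6 = 84·265 = 22260
  i=4: C(9,4)·!5 = 126·44 = 5544
  i=5: C(9,5)·!4 = 126·9 = 1134
  i=6: C(9,6)·!3 = 84·2 = 168
  i=7: C(9,7)·!2 = 36·1 = 36
  i=8: C(9,8)·!1 = 9·0 = 0
  i=9: C(9,9)·!0 = 1·1 = 1
Total = 229384.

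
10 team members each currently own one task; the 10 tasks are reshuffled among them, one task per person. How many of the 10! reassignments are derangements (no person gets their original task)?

1334961

By inclusion-exclusion, !10 = Σ (-1)^k · 10!/k! for k=0..10
= 10! - 10!/1! + 10!/2! - 10!/3! + 10!/4! - 10!/5! + 10!/6! - 10!/7! + 10!/8! - 10!/9! + 10!/10!
= 3628800 - 3628800 + 1814400 - 604800 + 151200 - 30240 + 5040 - 720 + 90 - 10 + 1
= 1334961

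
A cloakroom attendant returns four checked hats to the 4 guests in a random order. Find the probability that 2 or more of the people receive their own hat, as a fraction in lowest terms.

7/24

Favorable outcomes: Σ_{i≥2} C(4,i)·!(4-i) = 6·1 + 4·0 + 1·1 = 7.
Total outcomes: 4! = 24.
Probability = 7/24 = 7/24.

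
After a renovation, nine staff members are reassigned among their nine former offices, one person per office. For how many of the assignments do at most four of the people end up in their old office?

361541

Sum C(9,i)·!(9-i) for i = 0..4:
  i=0: C(9,0)·!9 = 1·133496 = 133496
  i=1: C(9,1)·!8 = 9·14833 = 133497
  i=2: C(9,2)·!7 = 36·1854 = 66744
  i=3: C(9,3)·!6 = 84·265 = 22260
  i=4: C(9,4)·!5 = 126·44 = 5544
Total = 361541.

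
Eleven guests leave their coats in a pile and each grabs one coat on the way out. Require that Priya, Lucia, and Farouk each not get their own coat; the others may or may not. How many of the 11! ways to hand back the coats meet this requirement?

30078720

Let A_j be the event that the j-th constrained one is fixed. By inclusion-exclusion over the 3 events:
Σ_{j=0}^{3} (-1)^j C(3,j)(11-j)!
= C(3,0)·11! - C(3,1)·10! + C(3,2)·9! - C(3,3)·8!
= 39916800 - 10886400 + 1088640 - 40320
= 30078720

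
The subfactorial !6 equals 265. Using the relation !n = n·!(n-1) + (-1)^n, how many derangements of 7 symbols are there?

!7 = 7·265 - 1 = 1854.

1854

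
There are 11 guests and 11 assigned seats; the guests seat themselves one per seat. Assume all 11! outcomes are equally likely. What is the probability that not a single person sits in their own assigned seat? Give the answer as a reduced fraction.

1468457/3991680

Favorable outcomes: !11 = 14684570.
Total outcomes: 11! = 39916800.
Probability = 14684570/39916800 = 1468457/3991680.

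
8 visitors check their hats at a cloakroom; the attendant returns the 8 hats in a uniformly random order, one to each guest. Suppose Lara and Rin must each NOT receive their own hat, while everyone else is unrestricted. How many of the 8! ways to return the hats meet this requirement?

30960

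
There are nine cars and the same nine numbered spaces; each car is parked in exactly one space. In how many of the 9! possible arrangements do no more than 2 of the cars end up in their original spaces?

Sum C(9,i)·!(9-i) for i = 0..2:
  i=0: C(9,0)·!9 = 1·133496 = 133496
  i=1: C(9,1)·!8 = 9·14833 = 133497
  i=2: C(9,2)·!7 = 36·1854 = 66744
Total = 333737.

333737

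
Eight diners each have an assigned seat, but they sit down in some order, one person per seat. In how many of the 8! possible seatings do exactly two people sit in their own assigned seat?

7420

Choose which 2 of the 8 are fixed: C(8,2) = 28.
The remaining 6 must be deranged: !6 = 265.
Total: 28 × 265 = 7420.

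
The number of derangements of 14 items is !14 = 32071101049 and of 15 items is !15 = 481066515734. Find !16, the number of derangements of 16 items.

!16 = (16-1)·(!15 + !14) = 15·(481066515734 + 32071101049) = 15·513137616783 = 7697064251745.

7697064251745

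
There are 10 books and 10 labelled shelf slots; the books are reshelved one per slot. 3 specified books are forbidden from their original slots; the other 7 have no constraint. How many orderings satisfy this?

2656080

Let A_j be the event that the j-th constrained one is fixed. By inclusion-exclusion over the 3 events:
Σ_{j=0}^{3} (-1)^j C(3,j)(10-j)!
= C(3,0)·10! - C(3,1)·9! + C(3,2)·8! - C(3,3)·7!
= 3628800 - 1088640 + 120960 - 5040
= 2656080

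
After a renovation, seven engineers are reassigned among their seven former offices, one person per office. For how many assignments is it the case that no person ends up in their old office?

1854

By inclusion-exclusion, !7 = Σ (-1)^k · 7!/k! for k=0..7
= 7! - 7!/1! + 7!/2! - 7!/3! + 7!/4! - 7!/5! + 7!/6! - 7!/7!
= 5040 - 5040 + 2520 - 840 + 210 - 42 + 7 - 1
= 1854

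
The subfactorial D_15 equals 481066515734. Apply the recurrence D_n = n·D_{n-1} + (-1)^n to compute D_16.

7697064251745

D_16 = 16·481066515734 + 1 = 7697064251745.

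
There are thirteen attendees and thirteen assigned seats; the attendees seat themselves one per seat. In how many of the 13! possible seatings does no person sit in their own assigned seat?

2290792932

!13 is the nearest integer to 13!/e.
13! = 6227020800, and 6227020800/e ≈ 2290792932.07, so !13 = 2290792932.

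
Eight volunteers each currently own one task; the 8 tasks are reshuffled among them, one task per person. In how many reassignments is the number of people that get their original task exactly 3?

2464

Pick the 3 fixed positions: C(8,3) = 56 ways.
The remaining 5 must be deranged: !5 = 44.
Total: 56 × 44 = 2464.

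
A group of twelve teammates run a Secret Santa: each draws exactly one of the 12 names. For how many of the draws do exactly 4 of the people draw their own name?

Choose which 4 of the 12 are fixed: C(12,4) = 495.
The remaining 8 must be deranged: !8 = 14833.
Total: 495 × 14833 = 7342335.

7342335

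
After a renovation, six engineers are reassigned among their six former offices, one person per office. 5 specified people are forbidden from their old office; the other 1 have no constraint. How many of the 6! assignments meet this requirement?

309

Let A_j be the event that the j-th constrained one is fixed. By inclusion-exclusion over the 5 events:
Σ_{j=0}^{5} (-1)^j C(5,j)(6-j)!
= C(5,0)·6! - C(5,1)·5! + C(5,2)·4! - C(5,3)·3! + C(5,4)·2! - C(5,5)·1!
= 720 - 600 + 240 - 60 + 10 - 1
= 309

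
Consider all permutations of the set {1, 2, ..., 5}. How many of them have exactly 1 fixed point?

45

Pick the single fixed position: C(5,1) = 5 ways.
The other 4 form a derangement: !4 = 9.
Total: 5 × 9 = 45.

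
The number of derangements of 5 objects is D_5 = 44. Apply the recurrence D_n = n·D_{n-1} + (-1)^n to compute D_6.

265

D_6 = 6·44 + 1 = 265.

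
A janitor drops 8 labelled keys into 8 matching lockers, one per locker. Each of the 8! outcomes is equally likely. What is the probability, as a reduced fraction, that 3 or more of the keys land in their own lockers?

Favorable outcomes: Σ_{i≥3} C(8,i)·!(8-i) = 56·44 + 70·9 + 56·2 + 28·1 + 8·0 + 1·1 = 3235.
Total outcomes: 8! = 40320.
Probability = 3235/40320 = 647/8064.

647/8064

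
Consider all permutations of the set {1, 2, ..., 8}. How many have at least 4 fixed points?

Sum C(8,i)·!(8-i) for i = 4..8:
  i=4: C(8,4)·!4 = 70·9 = 630
  i=5: C(8,5)·!3 = 56·2 = 112
  i=6: C(8,6)·!2 = 28·1 = 28
  i=7: C(8,7)·!1 = 8·0 = 0
  i=8: C(8,8)·!0 = 1·1 = 1
Total = 771.

771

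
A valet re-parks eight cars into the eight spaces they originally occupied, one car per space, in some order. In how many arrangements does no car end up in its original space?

14833

Use !n = (n-1)(!(n-1) + !(n-2)).
!8 = 7·(1854 + 265) = 7·2119 = 14833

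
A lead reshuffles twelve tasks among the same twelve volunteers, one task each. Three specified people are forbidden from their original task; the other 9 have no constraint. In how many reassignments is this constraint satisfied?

369774720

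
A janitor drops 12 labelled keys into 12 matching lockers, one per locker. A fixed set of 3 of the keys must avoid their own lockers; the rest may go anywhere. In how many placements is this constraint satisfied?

369774720

Inclusion-exclusion on the 3 forbidden self-matches:
Σ_{j=0}^{3} (-1)^j C(3,j)(12-j)!
= C(3,0)·12! - C(3,1)·11! + C(3,2)·10! - C(3,3)·9!
= 479001600 - 119750400 + 10886400 - 362880
= 369774720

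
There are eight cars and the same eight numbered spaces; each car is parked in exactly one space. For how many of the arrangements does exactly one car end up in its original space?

Pick the single fixed position: C(8,1) = 8 ways.
The remaining 7 must be deranged: !7 = 1854.
Total: 8 × 1854 = 14832.

14832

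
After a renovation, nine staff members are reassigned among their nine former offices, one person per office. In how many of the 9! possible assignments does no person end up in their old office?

133496

!9 = 9! · Σ_{k=0}^{9} (-1)^k/k!
= 9! - 9!/1! + 9!/2! - 9!/3! + 9!/4! - 9!/5! + 9!/6! - 9!/7! + 9!/8! - 9!/9!
= 362880 - 362880 + 181440 - 60480 + 15120 - 3024 + 504 - 72 + 9 - 1
= 133496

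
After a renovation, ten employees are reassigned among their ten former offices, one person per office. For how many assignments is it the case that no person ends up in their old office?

1334961

The subfactorial !10 = [10!/e] (nearest integer).
10! = 3628800, and 3628800/e ≈ 1334960.92, so !10 = 1334961.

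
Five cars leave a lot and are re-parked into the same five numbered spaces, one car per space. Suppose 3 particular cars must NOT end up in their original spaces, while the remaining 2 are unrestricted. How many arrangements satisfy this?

64

Let A_j be the event that the j-th constrained one is fixed. By inclusion-exclusion over the 3 events:
Σ_{j=0}^{3} (-1)^j C(3,j)(5-j)!
= C(3,0)·5! - C(3,1)·4! + C(3,2)·3! - C(3,3)·2!
= 120 - 72 + 18 - 2
= 64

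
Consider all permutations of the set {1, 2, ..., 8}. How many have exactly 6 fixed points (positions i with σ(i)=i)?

Pick the 6 fixed positions: C(8,6) = 28 ways.
The remaining 2 must be deranged: !2 = 1.
Total: 28 × 1 = 28.

28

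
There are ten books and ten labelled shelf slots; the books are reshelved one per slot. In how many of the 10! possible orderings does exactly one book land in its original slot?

1334960

Choose which one of the 10 is fixed: C(10,1) = 10.
The remaining 9 must be deranged: !9 = 133496.
Total: 10 × 133496 = 1334960.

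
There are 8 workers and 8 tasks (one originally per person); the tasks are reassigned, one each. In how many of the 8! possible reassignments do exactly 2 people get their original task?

7420

Pick the 2 fixed positions: C(8,2) = 28 ways.
The other 6 form a derangement: !6 = 265.
Total: 28 × 265 = 7420.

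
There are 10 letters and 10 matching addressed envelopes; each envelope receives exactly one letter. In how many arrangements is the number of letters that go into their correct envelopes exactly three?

222480

Choose which 3 of the 10 are fixed: C(10,3) = 120.
The remaining 7 must be deranged: !7 = 1854.
Total: 120 × 1854 = 222480.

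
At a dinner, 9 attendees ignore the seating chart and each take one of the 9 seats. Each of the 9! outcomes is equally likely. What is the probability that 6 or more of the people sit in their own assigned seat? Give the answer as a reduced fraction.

41/72576

Favorable outcomes: Σ_{i≥6} C(9,i)·!(9-i) = 84·2 + 36·1 + 9·0 + 1·1 = 205.
Total outcomes: 9! = 362880.
Probability = 205/362880 = 41/72576.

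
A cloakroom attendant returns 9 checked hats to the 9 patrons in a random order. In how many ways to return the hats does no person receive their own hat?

133496

Use !n = n·!(n-1) + (-1)^n.
!9 = 9·14833 - 1 = 133496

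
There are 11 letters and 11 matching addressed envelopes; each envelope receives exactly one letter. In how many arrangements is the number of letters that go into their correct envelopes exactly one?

14684571

Pick the single fixed position: C(11,1) = 11 ways.
The remaining 10 must be deranged: !10 = 1334961.
Total: 11 × 1334961 = 14684571.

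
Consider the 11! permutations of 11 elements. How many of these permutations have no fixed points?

14684570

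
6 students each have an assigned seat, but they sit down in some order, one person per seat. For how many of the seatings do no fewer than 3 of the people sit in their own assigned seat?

Sum C(6,i)·!(6-i) for i = 3..6:
  i=3: C(6,3)·!3 = 20·2 = 40
  i=4: C(6,4)·!2 = 15·1 = 15
  i=5: C(6,5)·!1 = 6·0 = 0
  i=6: C(6,6)·!0 = 1·1 = 1
Total = 56.

56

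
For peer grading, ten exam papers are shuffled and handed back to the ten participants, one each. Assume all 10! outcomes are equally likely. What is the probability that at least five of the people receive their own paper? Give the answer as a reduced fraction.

829/226800

Favorable outcomes: Σ_{i≥5} C(10,i)·!(10-i) = 252·44 + 210·9 + 120·2 + 45·1 + 10·0 + 1·1 = 13264.
Total outcomes: 10! = 3628800.
Probability = 13264/3628800 = 829/226800.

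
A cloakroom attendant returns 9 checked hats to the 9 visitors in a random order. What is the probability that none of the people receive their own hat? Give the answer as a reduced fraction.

Favorable outcomes: !9 = 133496.
Total outcomes: 9! = 362880.
Probability = 133496/362880 = 16687/45360.

16687/45360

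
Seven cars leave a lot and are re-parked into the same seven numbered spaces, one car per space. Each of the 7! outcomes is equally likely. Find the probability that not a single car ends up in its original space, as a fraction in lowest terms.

103/280

Favorable outcomes: !7 = 1854.
Total outcomes: 7! = 5040.
Probability = 1854/5040 = 103/280.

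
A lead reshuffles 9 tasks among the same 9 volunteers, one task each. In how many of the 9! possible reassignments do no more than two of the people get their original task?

333737

# with exactly i fixed is C(9,i)·!(9-i); sum over i=0..2:
  i=0: C(9,0)·!9 = 1·133496 = 133496
  i=1: C(9,1)·!8 = 9·14833 = 133497
  i=2: C(9,2)·!7 = 36·1854 = 66744
Total = 333737.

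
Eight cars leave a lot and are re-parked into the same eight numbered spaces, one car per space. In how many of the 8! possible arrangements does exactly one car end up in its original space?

14832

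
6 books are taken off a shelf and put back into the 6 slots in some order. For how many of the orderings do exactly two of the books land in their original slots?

135

Pick the 2 fixed positions: C(6,2) = 15 ways.
The other 4 form a derangement: !4 = 9.
Total: 15 × 9 = 135.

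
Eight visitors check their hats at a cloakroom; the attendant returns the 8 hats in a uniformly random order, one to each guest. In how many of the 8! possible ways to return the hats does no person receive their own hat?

14833

Recurrence: !8 = 7·(!7 + !6).
!8 = 7·(1854 + 265) = 7·2119 = 14833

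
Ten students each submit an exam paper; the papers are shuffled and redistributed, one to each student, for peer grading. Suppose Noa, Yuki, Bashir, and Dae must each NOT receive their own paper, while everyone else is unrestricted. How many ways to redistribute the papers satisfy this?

2399760

Let A_j be the event that the j-th constrained one is fixed. By inclusion-exclusion over the 4 events:
Σ_{j=0}^{4} (-1)^j C(4,j)(10-j)!
= C(4,0)·10! - C(4,1)·9! + C(4,2)·8! - C(4,3)·7! + C(4,4)·6!
= 3628800 - 1451520 + 241920 - 20160 + 720
= 2399760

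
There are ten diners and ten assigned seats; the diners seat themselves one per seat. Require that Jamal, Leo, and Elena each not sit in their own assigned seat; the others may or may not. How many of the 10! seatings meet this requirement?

2656080

Let A_j be the event that the j-th constrained one is fixed. By inclusion-exclusion over the 3 events:
Σ_{j=0}^{3} (-1)^j C(3,j)(10-j)!
= C(3,0)·10! - C(3,1)·9! + C(3,2)·8! - C(3,3)·7!
= 3628800 - 1088640 + 120960 - 5040
= 2656080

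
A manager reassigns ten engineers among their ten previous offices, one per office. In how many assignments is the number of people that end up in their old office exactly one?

1334960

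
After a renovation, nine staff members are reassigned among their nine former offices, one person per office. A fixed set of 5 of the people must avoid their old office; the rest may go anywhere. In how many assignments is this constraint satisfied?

205056

Let A_j be the event that the j-th constrained one is fixed. By inclusion-exclusion over the 5 events:
Σ_{j=0}^{5} (-1)^j C(5,j)(9-j)!
= C(5,0)·9! - C(5,1)·8! + C(5,2)·7! - C(5,3)·6! + C(5,4)·5! - C(5,5)·4!
= 362880 - 201600 + 50400 - 7200 + 600 - 24
= 205056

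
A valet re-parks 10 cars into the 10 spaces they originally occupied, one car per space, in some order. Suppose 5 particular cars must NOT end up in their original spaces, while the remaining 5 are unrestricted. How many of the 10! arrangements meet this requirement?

Inclusion-exclusion on the 5 forbidden self-matches:
Σ_{j=0}^{5} (-1)^j C(5,j)(10-j)!
= C(5,0)·10! - C(5,1)·9! + C(5,2)·8! - C(5,3)·7! + C(5,4)·6! - C(5,5)·5!
= 3628800 - 1814400 + 403200 - 50400 + 3600 - 120
= 2170680

2170680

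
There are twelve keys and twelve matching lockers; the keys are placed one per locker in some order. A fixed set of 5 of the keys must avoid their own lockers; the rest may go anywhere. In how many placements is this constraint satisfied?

Inclusion-exclusion on the 5 forbidden self-matches:
Σ_{j=0}^{5} (-1)^j C(5,j)(12-j)!
= C(5,0)·12! - C(5,1)·11! + C(5,2)·10! - C(5,3)·9! + C(5,4)·8! - C(5,5)·7!
= 479001600 - 199584000 + 36288000 - 3628800 + 201600 - 5040
= 312273360

312273360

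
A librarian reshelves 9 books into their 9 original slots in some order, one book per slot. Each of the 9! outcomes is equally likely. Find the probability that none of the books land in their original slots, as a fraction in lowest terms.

Favorable outcomes: !9 = 133496.
Total outcomes: 9! = 362880.
Probability = 133496/362880 = 16687/45360.

16687/45360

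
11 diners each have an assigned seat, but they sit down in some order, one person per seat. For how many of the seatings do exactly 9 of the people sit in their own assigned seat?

Pick the 9 fixed positions: C(11,9) = 55 ways.
The other 2 form a derangement: !2 = 1.
Total: 55 × 1 = 55.

55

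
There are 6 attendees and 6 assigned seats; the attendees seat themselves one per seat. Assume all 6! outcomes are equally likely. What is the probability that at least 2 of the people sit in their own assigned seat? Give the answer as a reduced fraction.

Favorable outcomes: Σ_{i≥2} C(6,i)·!(6-i) = 15·9 + 20·2 + 15·1 + 6·0 + 1·1 = 191.
Total outcomes: 6! = 720.
Probability = 191/720 = 191/720.

191/720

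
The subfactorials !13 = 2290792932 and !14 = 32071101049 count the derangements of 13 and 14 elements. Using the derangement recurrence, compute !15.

!15 = (15-1)·(!14 + !13) = 14·(32071101049 + 2290792932) = 14·34361893981 = 481066515734.

481066515734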